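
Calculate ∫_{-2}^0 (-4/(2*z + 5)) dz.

-log(25)

An antiderivative is F(z) = -2*log(2*z + 5).
Then F(0) - F(-2) = (-log(25)) - (0) = -log(25).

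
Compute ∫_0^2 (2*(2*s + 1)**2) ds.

124/3

Let u = 2*s + 1, so du = 2 ds. When s = 0, u = 1; when s = 2, u = 5.
The integral becomes ∫ u**2 du from 1 to 5, with antiderivative u**3/3.
Back in s: F(s) = (2*s + 1)**3/3.
Then F(2) - F(0) = (125/3) - (1/3) = 124/3.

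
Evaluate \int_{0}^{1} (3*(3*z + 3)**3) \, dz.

Let u = 3*z + 3, so du = 3 dz. When z = 0, u = 3; when z = 1, u = 6.
The integral becomes ∫ u**3 du from 3 to 6, with antiderivative u**4/4.
Back in z: F(z) = (3*z + 3)**4/4.
Then F(1) - F(0) = (324) - (81/4) = 1215/4.

1215/4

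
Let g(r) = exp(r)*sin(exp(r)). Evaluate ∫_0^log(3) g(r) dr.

Let u = exp(r), so du = exp(r) dr. When r = 0, u = 1; when r = log(3), u = 3.
The integral becomes ∫ sin(u) du from 1 to 3, with antiderivative -cos(u).
Back in r: F(r) = -cos(exp(r)).
Then F(log(3)) - F(0) = (-cos(3)) - (-cos(1)) = cos(1) - cos(3).

cos(1) - cos(3)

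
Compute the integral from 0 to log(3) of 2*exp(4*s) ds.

Let u = exp(s), so du = exp(s) ds. When s = 0, u = 1; when s = log(3), u = 3.
The integral becomes 2·∫ u**3 du from 1 to 3, with antiderivative u**4/2.
Back in s: F(s) = exp(4*s)/2.
Then F(log(3)) - F(0) = (81/2) - (1/2) = 40.

40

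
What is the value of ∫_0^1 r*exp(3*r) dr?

1/9 + 2*exp(3)/9

Integrate by parts once (u = r, dv = exp(3*r) dr).
An antiderivative is F(r) = (3*r - 1)*exp(3*r)/9.
Then F(1) - F(0) = (2*exp(3)/9) - (-1/9) = 1/9 + 2*exp(3)/9.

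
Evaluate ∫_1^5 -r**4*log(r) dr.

3124/25 - 625*log(5)

Integrate by parts once (u = ln r, dv = -r**4 dr).
An antiderivative is F(r) = -r**5*(5*log(r) - 1)/25.
Then F(5) - F(1) = (125 - 625*log(5)) - (1/25) = 3124/25 - 625*log(5).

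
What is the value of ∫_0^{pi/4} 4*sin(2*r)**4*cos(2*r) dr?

2/5

Let u = sin(2*r), so du = 2*cos(2*r) dr. When r = 0, u = 0; when r = pi/4, u = 1.
The integral becomes 2·∫ u**4 du from 0 to 1, with antiderivative 2*u**5/5.
Back in r: F(r) = 2*sin(2*r)**5/5.
Then F(pi/4) - F(0) = (2/5) - (0) = 2/5.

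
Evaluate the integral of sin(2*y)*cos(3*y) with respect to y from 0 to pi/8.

-2/5 + sqrt(2 - sqrt(2))/20 + sqrt(sqrt(2) + 2)/4

Use the identity sin(2*y)cos(3*y) = [sin(5*y) + sin(-y)]/2.
An antiderivative is F(y) = cos(y)/2 - cos(5*y)/10.
Then F(pi/8) - F(0) = (sqrt(2 - sqrt(2))/20 + sqrt(sqrt(2) + 2)/4) - (2/5) = -2/5 + sqrt(2 - sqrt(2))/20 + sqrt(sqrt(2) + 2)/4.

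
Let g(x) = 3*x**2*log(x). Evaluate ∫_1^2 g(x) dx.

Integrate by parts once (u = ln x, dv = 3*x**2 dx).
An antiderivative is F(x) = x**3*(3*log(x) - 1)/3.
Then F(2) - F(1) = (-8/3 + 8*log(2)) - (-1/3) = -7/3 + 8*log(2).

-7/3 + 8*log(2)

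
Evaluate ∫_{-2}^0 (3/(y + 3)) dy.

log(27)

An antiderivative is F(y) = 3*log(y + 3).
Then F(0) - F(-2) = (log(27)) - (0) = log(27).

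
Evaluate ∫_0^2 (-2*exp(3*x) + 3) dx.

An antiderivative is F(x) = -2*exp(3*x)/3 + 3*x.
Then F(2) - F(0) = (6 - 2*exp(6)/3) - (-2/3) = 20/3 - 2*exp(6)/3.

20/3 - 2*exp(6)/3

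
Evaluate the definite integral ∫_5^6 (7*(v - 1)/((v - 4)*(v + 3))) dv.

Factor the denominator: v**2 - v - 12 = (v + 3)(v - 4).
Partial fractions: 7*(v - 1)/((v - 4)*(v + 3)) = 4/(v + 3) + 3/(v - 4).
An antiderivative is F(v) = 3*log(v - 4) + 4*log(v + 3).
Then F(6) - F(5) = (3*log(2) + 8*log(3)) - (12*log(2)) = -9*log(2) + 8*log(3).

-9*log(2) + 8*log(3)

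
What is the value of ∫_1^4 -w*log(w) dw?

15/4 - 16*log(2)

Integrate by parts once (u = ln w, dv = -w dw).
An antiderivative is F(w) = -w**2*(2*log(w) - 1)/4.
Then F(4) - F(1) = (4 - 16*log(2)) - (1/4) = 15/4 - 16*log(2).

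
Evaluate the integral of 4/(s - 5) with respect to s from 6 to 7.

An antiderivative is F(s) = 4*log(s - 5).
Then F(7) - F(6) = (log(16)) - (0) = log(16).

log(16)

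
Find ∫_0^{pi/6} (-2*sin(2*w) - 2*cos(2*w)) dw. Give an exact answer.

-sqrt(3)/2 - 1/2

An antiderivative is F(w) = -sin(2*w) + cos(2*w).
Then F(pi/6) - F(0) = (1/2 - sqrt(3)/2) - (1) = -sqrt(3)/2 - 1/2.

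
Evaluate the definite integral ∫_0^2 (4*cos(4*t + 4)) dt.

sin(12) - sin(4)

Let u = 4*t + 4, so du = 4 dt. When t = 0, u = 4; when t = 2, u = 12.
The integral becomes ∫ cos(u) du from 4 to 12, with antiderivative sin(u).
Back in t: F(t) = sin(4*t + 4).
Then F(2) - F(0) = (sin(12)) - (sin(4)) = sin(12) - sin(4).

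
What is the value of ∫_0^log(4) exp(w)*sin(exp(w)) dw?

cos(1) - cos(4)

Let u = exp(w), so du = exp(w) dw. When w = 0, u = 1; when w = log(4), u = 4.
The integral becomes ∫ sin(u) du from 1 to 4, with antiderivative -cos(u).
Back in w: F(w) = -cos(exp(w)).
Then F(log(4)) - F(0) = (-cos(4)) - (-cos(1)) = cos(1) - cos(4).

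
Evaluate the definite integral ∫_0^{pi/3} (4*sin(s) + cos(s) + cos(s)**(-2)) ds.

An antiderivative is F(s) = sin(s) - 4*cos(s) + tan(s).
Then F(pi/3) - F(0) = (-2 + 3*sqrt(3)/2) - (-4) = 2 + 3*sqrt(3)/2.

2 + 3*sqrt(3)/2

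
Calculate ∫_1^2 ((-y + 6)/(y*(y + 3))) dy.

Factor the denominator: y**2 + 3*y = (y + 3)y.
Partial fractions: (-y + 6)/(y*(y + 3)) = -3/(y + 3) + 2/y.
An antiderivative is F(y) = 2*log(y) - 3*log(y + 3).
Then F(2) - F(1) = (-3*log(5) + 2*log(2)) - (-log(64)) = -3*log(5) + 8*log(2).

-3*log(5) + 8*log(2)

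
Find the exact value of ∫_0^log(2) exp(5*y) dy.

31/5

Let u = exp(y), so du = exp(y) dy. When y = 0, u = 1; when y = log(2), u = 2.
The integral becomes ∫ u**4 du from 1 to 2, with antiderivative u**5/5.
Back in y: F(y) = exp(5*y)/5.
Then F(log(2)) - F(0) = (32/5) - (1/5) = 31/5.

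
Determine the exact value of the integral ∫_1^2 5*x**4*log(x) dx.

Integrate by parts once (u = ln x, dv = 5*x**4 dx).
An antiderivative is F(x) = x**5*(5*log(x) - 1)/5.
Then F(2) - F(1) = (-32/5 + 32*log(2)) - (-1/5) = -31/5 + 32*log(2).

-31/5 + 32*log(2)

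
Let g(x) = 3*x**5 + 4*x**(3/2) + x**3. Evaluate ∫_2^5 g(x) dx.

-32*sqrt(2)/5 + 40*sqrt(5) + 31731/4

By the power rule, an antiderivative is F(x) = x**6/2 + 8*x**(5/2)/5 + x**4/4.
Then F(5) - F(2) = (40*sqrt(5) + 31875/4) - (32*sqrt(2)/5 + 36) = -32*sqrt(2)/5 + 40*sqrt(5) + 31731/4.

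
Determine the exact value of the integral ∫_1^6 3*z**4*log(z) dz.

-933 + 23328*log(6)/5

Integrate by parts once (u = ln z, dv = 3*z**4 dz).
An antiderivative is F(z) = 3*z**5*(5*log(z) - 1)/25.
Then F(6) - F(1) = (-23328/25 + 23328*log(6)/5) - (-3/25) = -933 + 23328*log(6)/5.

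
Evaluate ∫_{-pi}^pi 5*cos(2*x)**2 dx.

Use the identity cos^2(2*x) = (1 + cos(4*x))/2.
An antiderivative is F(x) = 5*x/2 + 5*sin(4*x)/8.
Then F(pi) - F(-pi) = (5*pi/2) - (-5*pi/2) = 5*pi.

5*pi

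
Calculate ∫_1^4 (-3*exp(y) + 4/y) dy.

An antiderivative is F(y) = -3*exp(y) + 4*log(y).
Then F(4) - F(1) = (-3*exp(4) + 8*log(2)) - (-3*exp(1)) = -3*exp(4) + 8*log(2) + 3*exp(1).

-3*exp(4) + 8*log(2) + 3*exp(1)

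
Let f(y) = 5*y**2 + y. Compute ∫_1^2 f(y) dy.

79/6

By the power rule, an antiderivative is F(y) = 5*y**3/3 + y**2/2.
Then F(2) - F(1) = (46/3) - (13/6) = 79/6.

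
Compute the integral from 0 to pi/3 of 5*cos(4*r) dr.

-5*sqrt(3)/8

An antiderivative is F(r) = 5*sin(4*r)/4.
Then F(pi/3) - F(0) = (-5*sqrt(3)/8) - (0) = -5*sqrt(3)/8.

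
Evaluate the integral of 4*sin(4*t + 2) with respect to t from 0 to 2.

Let u = 4*t + 2, so du = 4 dt. When t = 0, u = 2; when t = 2, u = 10.
The integral becomes ∫ sin(u) du from 2 to 10, with antiderivative -cos(u).
Back in t: F(t) = -cos(4*t + 2).
Then F(2) - F(0) = (-cos(10)) - (-cos(2)) = cos(2) - cos(10).

cos(2) - cos(10)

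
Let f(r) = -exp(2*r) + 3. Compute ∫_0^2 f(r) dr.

13/2 - exp(4)/2

An antiderivative is F(r) = -exp(2*r)/2 + 3*r.
Then F(2) - F(0) = (6 - exp(4)/2) - (-1/2) = 13/2 - exp(4)/2.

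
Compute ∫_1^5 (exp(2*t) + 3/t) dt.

-exp(2)/2 + 3*log(5) + exp(10)/2

An antiderivative is F(t) = exp(2*t)/2 + 3*log(t).
Then F(5) - F(1) = (3*log(5) + exp(10)/2) - (exp(2)/2) = -exp(2)/2 + 3*log(5) + exp(10)/2.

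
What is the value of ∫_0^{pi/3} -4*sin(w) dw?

-2

An antiderivative is F(w) = 4*cos(w).
Then F(pi/3) - F(0) = (2) - (4) = -2.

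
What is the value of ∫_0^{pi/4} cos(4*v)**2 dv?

pi/8

Use the identity cos^2(4*v) = (1 + cos(8*v))/2.
An antiderivative is F(v) = v/2 + sin(8*v)/16.
Then F(pi/4) - F(0) = (pi/8) - (0) = pi/8.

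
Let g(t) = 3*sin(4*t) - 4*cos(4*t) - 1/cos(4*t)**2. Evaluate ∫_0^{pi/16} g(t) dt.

An antiderivative is F(t) = -sin(4*t) - 3*cos(4*t)/4 - tan(4*t)/4.
Then F(pi/16) - F(0) = (-7*sqrt(2)/8 - 1/4) - (-3/4) = 1/2 - 7*sqrt(2)/8.

1/2 - 7*sqrt(2)/8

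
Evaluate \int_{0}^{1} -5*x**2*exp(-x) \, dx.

-10 + 25*exp(-1)

Integrate by parts twice (u = x^2, dv = -5*exp(-x) dx).
An antiderivative is F(x) = (5*x**2 + 10*x + 10)*exp(-x).
Then F(1) - F(0) = (25*exp(-1)) - (10) = -10 + 25*exp(-1).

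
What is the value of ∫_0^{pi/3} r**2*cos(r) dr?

Integrate by parts twice (u = r^2, dv = cos(r) dr).
An antiderivative is F(r) = r**2*sin(r) + 2*r*cos(r) - 2*sin(r).
Then F(pi/3) - F(0) = (-sqrt(3) + sqrt(3)*pi**2/18 + pi/3) - (0) = -sqrt(3) + sqrt(3)*pi**2/18 + pi/3.

-sqrt(3) + sqrt(3)*pi**2/18 + pi/3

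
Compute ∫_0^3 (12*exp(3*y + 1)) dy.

Let u = 3*y + 1, so du = 3 dy. When y = 0, u = 1; when y = 3, u = 10.
The integral becomes 4·∫ exp(u) du from 1 to 10, with antiderivative 4*exp(u).
Back in y: F(y) = 4*exp(3*y + 1).
Then F(3) - F(0) = (4*exp(10)) - (4*exp(1)) = -4*exp(1)*(1 - exp(9)).

-4*exp(1)*(1 - exp(9))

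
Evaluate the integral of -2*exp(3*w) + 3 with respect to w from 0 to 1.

An antiderivative is F(w) = -2*exp(3*w)/3 + 3*w.
Then F(1) - F(0) = (3 - 2*exp(3)/3) - (-2/3) = 11/3 - 2*exp(3)/3.

11/3 - 2*exp(3)/3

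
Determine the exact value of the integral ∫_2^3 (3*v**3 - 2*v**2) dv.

433/12

By the power rule, an antiderivative is F(v) = 3*v**4/4 - 2*v**3/3.
Then F(3) - F(2) = (171/4) - (20/3) = 433/12.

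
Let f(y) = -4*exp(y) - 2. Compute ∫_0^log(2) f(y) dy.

-4 - 2*log(2)

An antiderivative is F(y) = -2*y - 4*exp(y).
Then F(log(2)) - F(0) = (-8 - 2*log(2)) - (-4) = -4 - 2*log(2).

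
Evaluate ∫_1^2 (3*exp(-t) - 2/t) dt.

An antiderivative is F(t) = -2*log(t) - 3*exp(-t).
Then F(2) - F(1) = (-2*log(2) - 3*exp(-2)) - (-3*exp(-1)) = -2*log(2) - 3*exp(-2) + 3*exp(-1).

-2*log(2) - 3*exp(-2) + 3*exp(-1)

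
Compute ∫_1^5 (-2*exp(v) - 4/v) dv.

An antiderivative is F(v) = -2*exp(v) - 4*log(v).
Then F(5) - F(1) = (-2*exp(5) - 4*log(5)) - (-2*exp(1)) = -2*exp(5) - 4*log(5) + 2*exp(1).

-2*exp(5) - 4*log(5) + 2*exp(1)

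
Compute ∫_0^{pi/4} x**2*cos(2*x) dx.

-1/4 + pi**2/32

Integrate by parts twice (u = x^2, dv = cos(2*x) dx).
An antiderivative is F(x) = x**2*sin(2*x)/2 + x*cos(2*x)/2 - sin(2*x)/4.
Then F(pi/4) - F(0) = (-1/4 + pi**2/32) - (0) = -1/4 + pi**2/32.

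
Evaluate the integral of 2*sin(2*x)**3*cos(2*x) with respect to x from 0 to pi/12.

Let u = sin(2*x), so du = 2*cos(2*x) dx. When x = 0, u = 0; when x = pi/12, u = 1/2.
The integral becomes ∫ u**3 du from 0 to 1/2, with antiderivative u**4/4.
Back in x: F(x) = sin(2*x)**4/4.
Then F(pi/12) - F(0) = (1/64) - (0) = 1/64.

1/64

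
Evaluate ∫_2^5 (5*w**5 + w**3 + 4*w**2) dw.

By the power rule, an antiderivative is F(w) = 5*w**6/6 + w**4/4 + 4*w**3/3.
Then F(5) - F(2) = (53375/4) - (68) = 53103/4.

53103/4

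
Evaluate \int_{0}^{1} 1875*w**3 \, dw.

1875/4

Let u = 5*w, so du = 5 dw. When w = 0, u = 0; when w = 1, u = 5.
The integral becomes 3·∫ u**3 du from 0 to 5, with antiderivative 3*u**4/4.
Back in w: F(w) = 1875*w**4/4.
Then F(1) - F(0) = (1875/4) - (0) = 1875/4.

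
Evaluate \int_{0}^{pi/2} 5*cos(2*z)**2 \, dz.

Use the identity cos^2(2*z) = (1 + cos(4*z))/2.
An antiderivative is F(z) = 5*z/2 + 5*sin(4*z)/8.
Then F(pi/2) - F(0) = (5*pi/4) - (0) = 5*pi/4.

5*pi/4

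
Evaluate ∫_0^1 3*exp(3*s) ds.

Let u = 3*s, so du = 3 ds. When s = 0, u = 0; when s = 1, u = 3.
The integral becomes ∫ exp(u) du from 0 to 3, with antiderivative exp(u).
Back in s: F(s) = exp(3*s).
Then F(1) - F(0) = (exp(3)) - (1) = -1 + exp(3).

-1 + exp(3)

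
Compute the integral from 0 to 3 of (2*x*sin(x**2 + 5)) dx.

-cos(14) + cos(5)

Let u = x**2 + 5, so du = 2*x dx. When x = 0, u = 5; when x = 3, u = 14.
The integral becomes ∫ sin(u) du from 5 to 14, with antiderivative -cos(u).
Back in x: F(x) = -cos(x**2 + 5).
Then F(3) - F(0) = (-cos(14)) - (-cos(5)) = -cos(14) + cos(5).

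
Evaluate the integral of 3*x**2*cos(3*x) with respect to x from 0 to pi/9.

Integrate by parts twice (u = x^2, dv = 3*cos(3*x) dx).
An antiderivative is F(x) = x**2*sin(3*x) + 2*x*cos(3*x)/3 - 2*sin(3*x)/9.
Then F(pi/9) - F(0) = (-sqrt(3)/9 + sqrt(3)*pi**2/162 + pi/27) - (0) = -sqrt(3)/9 + sqrt(3)*pi**2/162 + pi/27.

-sqrt(3)/9 + sqrt(3)*pi**2/162 + pi/27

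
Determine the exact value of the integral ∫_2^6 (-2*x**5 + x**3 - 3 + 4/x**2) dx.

By the power rule, an antiderivative is F(x) = -x**6/3 + x**4/4 - 3*x - 4/x.
Then F(6) - F(2) = (-45740/3) - (-76/3) = -45664/3.

-45664/3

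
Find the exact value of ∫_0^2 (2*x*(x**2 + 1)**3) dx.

Let u = x**2 + 1, so du = 2*x dx. When x = 0, u = 1; when x = 2, u = 5.
The integral becomes ∫ u**3 du from 1 to 5, with antiderivative u**4/4.
Back in x: F(x) = (x**2 + 1)**4/4.
Then F(2) - F(0) = (625/4) - (1/4) = 156.

156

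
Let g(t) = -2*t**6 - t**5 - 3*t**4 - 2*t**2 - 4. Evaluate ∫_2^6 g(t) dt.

By the power rule, an antiderivative is F(t) = -2*t**7/7 - t**6/6 - 3*t**5/5 - 2*t**3/3 - 4*t.
Then F(6) - F(2) = (-3240696/35) - (-2792/35) = -3237904/35.

-3237904/35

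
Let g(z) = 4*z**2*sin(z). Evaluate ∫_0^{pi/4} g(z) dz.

Integrate by parts twice (u = z^2, dv = 4*sin(z) dz).
An antiderivative is F(z) = -4*z**2*cos(z) + 8*z*sin(z) + 8*cos(z).
Then F(pi/4) - F(0) = (sqrt(2)*(-pi**2/8 + pi + 4)) - (8) = -8 - sqrt(2)*pi**2/8 + sqrt(2)*pi + 4*sqrt(2).

-8 - sqrt(2)*pi**2/8 + sqrt(2)*pi + 4*sqrt(2)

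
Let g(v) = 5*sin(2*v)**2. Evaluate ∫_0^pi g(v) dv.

5*pi/2

Use the identity sin^2(2*v) = (1 - cos(4*v))/2.
An antiderivative is F(v) = 5*v/2 - 5*sin(4*v)/8.
Then F(pi) - F(0) = (5*pi/2) - (0) = 5*pi/2.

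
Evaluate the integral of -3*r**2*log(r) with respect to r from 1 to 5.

124/3 - 125*log(5)

Integrate by parts once (u = ln r, dv = -3*r**2 dr).
An antiderivative is F(r) = -r**3*(3*log(r) - 1)/3.
Then F(5) - F(1) = (125/3 - 125*log(5)) - (1/3) = 124/3 - 125*log(5).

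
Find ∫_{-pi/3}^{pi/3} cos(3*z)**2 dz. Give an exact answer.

pi/3

Use the identity cos^2(3*z) = (1 + cos(6*z))/2.
An antiderivative is F(z) = z/2 + sin(6*z)/12.
Then F(pi/3) - F(-pi/3) = (pi/6) - (-pi/6) = pi/3.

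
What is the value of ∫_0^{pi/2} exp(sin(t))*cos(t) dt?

Let u = sin(t), so du = cos(t) dt. When t = 0, u = 0; when t = pi/2, u = 1.
The integral becomes ∫ exp(u) du from 0 to 1, with antiderivative exp(u).
Back in t: F(t) = exp(sin(t)).
Then F(pi/2) - F(0) = (E) - (1) = -1 + E.

-1 + E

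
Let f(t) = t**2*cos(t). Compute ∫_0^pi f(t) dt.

Integrate by parts twice (u = t^2, dv = cos(t) dt).
An antiderivative is F(t) = t**2*sin(t) + 2*t*cos(t) - 2*sin(t).
Then F(pi) - F(0) = (-2*pi) - (0) = -2*pi.

-2*pi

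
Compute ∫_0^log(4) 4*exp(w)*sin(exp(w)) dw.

Let u = exp(w), so du = exp(w) dw. When w = 0, u = 1; when w = log(4), u = 4.
The integral becomes 4·∫ sin(u) du from 1 to 4, with antiderivative -4*cos(u).
Back in w: F(w) = -4*cos(exp(w)).
Then F(log(4)) - F(0) = (-4*cos(4)) - (-4*cos(1)) = 4*cos(1) - 4*cos(4).

4*cos(1) - 4*cos(4)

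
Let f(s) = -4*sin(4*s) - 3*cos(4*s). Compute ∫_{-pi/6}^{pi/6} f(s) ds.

An antiderivative is F(s) = -3*sin(4*s)/4 + cos(4*s).
Then F(pi/6) - F(-pi/6) = (-3*sqrt(3)/8 - 1/2) - (-1/2 + 3*sqrt(3)/8) = -3*sqrt(3)/4.

-3*sqrt(3)/4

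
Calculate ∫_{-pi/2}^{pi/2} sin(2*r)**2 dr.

pi/2

Use the identity sin^2(2*r) = (1 - cos(4*r))/2.
An antiderivative is F(r) = r/2 - sin(4*r)/8.
Then F(pi/2) - F(-pi/2) = (pi/4) - (-pi/4) = pi/2.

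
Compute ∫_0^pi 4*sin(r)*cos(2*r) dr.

Use the identity sin(r)cos(2*r) = [sin(3*r) + sin(-r)]/2.
An antiderivative is F(r) = 2*cos(r) - 2*cos(3*r)/3.
Then F(pi) - F(0) = (-4/3) - (4/3) = -8/3.

-8/3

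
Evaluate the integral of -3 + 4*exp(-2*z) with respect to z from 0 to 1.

An antiderivative is F(z) = -3*z - 2*exp(-2*z).
Then F(1) - F(0) = (-3 - 2*exp(-2)) - (-2) = -1 - 2*exp(-2).

-1 - 2*exp(-2)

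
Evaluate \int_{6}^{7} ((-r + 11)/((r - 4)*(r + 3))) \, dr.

Factor the denominator: r**2 - r - 12 = (r + 3)(r - 4).
Partial fractions: (-r + 11)/((r - 4)*(r + 3)) = -2/(r + 3) + 1/(r - 4).
An antiderivative is F(r) = log(r - 4) - 2*log(r + 3).
Then F(7) - F(6) = (log(3/100)) - (log(2/81)) = -2*log(5) - 3*log(2) + 5*log(3).

-2*log(5) - 3*log(2) + 5*log(3)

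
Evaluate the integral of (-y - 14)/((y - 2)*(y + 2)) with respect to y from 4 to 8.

-7*log(3) + 3*log(5)

Factor the denominator: y**2 - 4 = (y + 2)(y - 2).
Partial fractions: (-y - 14)/((y - 2)*(y + 2)) = 3/(y + 2) - 4/(y - 2).
An antiderivative is F(y) = -4*log(y - 2) + 3*log(y + 2).
Then F(8) - F(4) = (-4*log(3) - log(2) + 3*log(5)) - (log(27/2)) = -7*log(3) + 3*log(5).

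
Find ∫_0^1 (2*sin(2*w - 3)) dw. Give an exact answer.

Let u = 2*w - 3, so du = 2 dw. When w = 0, u = -3; when w = 1, u = -1.
The integral becomes ∫ sin(u) du from -3 to -1, with antiderivative -cos(u).
Back in w: F(w) = -cos(2*w - 3).
Then F(1) - F(0) = (-cos(1)) - (-cos(3)) = cos(3) - cos(1).

cos(3) - cos(1)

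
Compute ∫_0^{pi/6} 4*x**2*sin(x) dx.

-8 - sqrt(3)*pi**2/18 + 2*pi/3 + 4*sqrt(3)

Integrate by parts twice (u = x^2, dv = 4*sin(x) dx).
An antiderivative is F(x) = -4*x**2*cos(x) + 8*x*sin(x) + 8*cos(x).
Then F(pi/6) - F(0) = (-sqrt(3)*pi**2/18 + 2*pi/3 + 4*sqrt(3)) - (8) = -8 - sqrt(3)*pi**2/18 + 2*pi/3 + 4*sqrt(3).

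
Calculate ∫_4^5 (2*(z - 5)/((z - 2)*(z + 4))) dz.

-8*log(2) + 5*log(3)

Factor the denominator: z**2 + 2*z - 8 = (z + 4)(z - 2).
Partial fractions: 2*(z - 5)/((z - 2)*(z + 4)) = 3/(z + 4) - 1/(z - 2).
An antiderivative is F(z) = -log(z - 2) + 3*log(z + 4).
Then F(5) - F(4) = (5*log(3)) - (8*log(2)) = -8*log(2) + 5*log(3).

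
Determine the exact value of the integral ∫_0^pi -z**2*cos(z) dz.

Integrate by parts twice (u = z^2, dv = -cos(z) dz).
An antiderivative is F(z) = -z**2*sin(z) - 2*z*cos(z) + 2*sin(z).
Then F(pi) - F(0) = (2*pi) - (0) = 2*pi.

2*pi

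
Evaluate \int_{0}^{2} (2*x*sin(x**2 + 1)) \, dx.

-cos(5) + cos(1)

Let u = x**2 + 1, so du = 2*x dx. When x = 0, u = 1; when x = 2, u = 5.
The integral becomes ∫ sin(u) du from 1 to 5, with antiderivative -cos(u).
Back in x: F(x) = -cos(x**2 + 1).
Then F(2) - F(0) = (-cos(5)) - (-cos(1)) = -cos(5) + cos(1).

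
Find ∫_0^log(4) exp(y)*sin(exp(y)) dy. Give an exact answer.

Let u = exp(y), so du = exp(y) dy. When y = 0, u = 1; when y = log(4), u = 4.
The integral becomes ∫ sin(u) du from 1 to 4, with antiderivative -cos(u).
Back in y: F(y) = -cos(exp(y)).
Then F(log(4)) - F(0) = (-cos(4)) - (-cos(1)) = cos(1) - cos(4).

cos(1) - cos(4)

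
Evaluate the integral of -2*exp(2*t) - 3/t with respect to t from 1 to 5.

An antiderivative is F(t) = -exp(2*t) - 3*log(t).
Then F(5) - F(1) = (-exp(10) - 3*log(5)) - (-exp(2)) = -exp(10) - 3*log(5) + exp(2).

-exp(10) - 3*log(5) + exp(2)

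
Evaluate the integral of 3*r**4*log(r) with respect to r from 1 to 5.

-9372/25 + 1875*log(5)

Integrate by parts once (u = ln r, dv = 3*r**4 dr).
An antiderivative is F(r) = 3*r**5*(5*log(r) - 1)/25.
Then F(5) - F(1) = (-375 + 1875*log(5)) - (-3/25) = -9372/25 + 1875*log(5).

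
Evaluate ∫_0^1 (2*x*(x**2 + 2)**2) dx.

19/3

Let u = x**2 + 2, so du = 2*x dx. When x = 0, u = 2; when x = 1, u = 3.
The integral becomes ∫ u**2 du from 2 to 3, with antiderivative u**3/3.
Back in x: F(x) = (x**2 + 2)**3/3.
Then F(1) - F(0) = (9) - (8/3) = 19/3.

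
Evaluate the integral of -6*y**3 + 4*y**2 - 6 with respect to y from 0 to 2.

By the power rule, an antiderivative is F(y) = -3*y**4/2 + 4*y**3/3 - 6*y.
Then F(2) - F(0) = (-76/3) - (0) = -76/3.

-76/3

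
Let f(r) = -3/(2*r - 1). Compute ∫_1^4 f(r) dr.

An antiderivative is F(r) = -3*log(2*r - 1)/2.
Then F(4) - F(1) = (-3*log(7)/2) - (0) = -3*log(7)/2.

-3*log(7)/2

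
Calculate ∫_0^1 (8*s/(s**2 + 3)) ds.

-4*log(3) + 8*log(2)

Let u = s**2 + 3, so du = 2*s ds. When s = 0, u = 3; when s = 1, u = 4.
The integral becomes 4·∫ 1/u du from 3 to 4, with antiderivative 4*log(u).
Back in s: F(s) = 4*log(s**2 + 3).
Then F(1) - F(0) = (8*log(2)) - (log(81)) = -4*log(3) + 8*log(2).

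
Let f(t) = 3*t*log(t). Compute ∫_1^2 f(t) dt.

Integrate by parts once (u = ln t, dv = 3*t dt).
An antiderivative is F(t) = 3*t**2*(2*log(t) - 1)/4.
Then F(2) - F(1) = (-3 + log(64)) - (-3/4) = -9/4 + log(64).

-9/4 + log(64)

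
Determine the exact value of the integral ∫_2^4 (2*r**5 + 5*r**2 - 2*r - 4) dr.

4252/3

By the power rule, an antiderivative is F(r) = r**6/3 + 5*r**3/3 - r**2 - 4*r.
Then F(4) - F(2) = (1440) - (68/3) = 4252/3.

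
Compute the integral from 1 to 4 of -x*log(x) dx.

Integrate by parts once (u = ln x, dv = -x dx).
An antiderivative is F(x) = -x**2*(2*log(x) - 1)/4.
Then F(4) - F(1) = (4 - 16*log(2)) - (1/4) = 15/4 - 16*log(2).

15/4 - 16*log(2)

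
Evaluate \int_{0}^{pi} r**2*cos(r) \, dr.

-2*pi

Integrate by parts twice (u = r^2, dv = cos(r) dr).
An antiderivative is F(r) = r**2*sin(r) + 2*r*cos(r) - 2*sin(r).
Then F(pi) - F(0) = (-2*pi) - (0) = -2*pi.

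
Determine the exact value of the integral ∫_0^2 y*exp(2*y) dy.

1/4 + 3*exp(4)/4

Integrate by parts once (u = y, dv = exp(2*y) dy).
An antiderivative is F(y) = (2*y - 1)*exp(2*y)/4.
Then F(2) - F(0) = (3*exp(4)/4) - (-1/4) = 1/4 + 3*exp(4)/4.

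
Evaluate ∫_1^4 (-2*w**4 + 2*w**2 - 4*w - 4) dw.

-2046/5

By the power rule, an antiderivative is F(w) = -2*w**5/5 + 2*w**3/3 - 2*w**2 - 4*w.
Then F(4) - F(1) = (-6224/15) - (-86/15) = -2046/5.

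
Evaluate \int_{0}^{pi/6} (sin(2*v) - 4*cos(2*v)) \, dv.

An antiderivative is F(v) = -2*sin(2*v) - cos(2*v)/2.
Then F(pi/6) - F(0) = (-sqrt(3) - 1/4) - (-1/2) = 1/4 - sqrt(3).

1/4 - sqrt(3)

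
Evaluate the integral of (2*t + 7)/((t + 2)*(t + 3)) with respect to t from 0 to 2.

Factor the denominator: t**2 + 5*t + 6 = (t + 3)(t + 2).
Partial fractions: (2*t + 7)/((t + 2)*(t + 3)) = -1/(t + 3) + 3/(t + 2).
An antiderivative is F(t) = 3*log(t + 2) - log(t + 3).
Then F(2) - F(0) = (log(64/5)) - (log(8/3)) = log(24/5).

log(24/5)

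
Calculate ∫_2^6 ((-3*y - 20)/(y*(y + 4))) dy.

Factor the denominator: y**2 + 4*y = (y + 4)y.
Partial fractions: (-3*y - 20)/(y*(y + 4)) = 2/(y + 4) - 5/y.
An antiderivative is F(y) = -5*log(y) + 2*log(y + 4).
Then F(6) - F(2) = (-5*log(3) - 3*log(2) + 2*log(5)) - (log(9/8)) = -7*log(3) + 2*log(5).

-7*log(3) + 2*log(5)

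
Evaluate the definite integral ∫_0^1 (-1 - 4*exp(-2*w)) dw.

An antiderivative is F(w) = -w + 2*exp(-2*w).
Then F(1) - F(0) = (-1 + 2*exp(-2)) - (2) = -3 + 2*exp(-2).

-3 + 2*exp(-2)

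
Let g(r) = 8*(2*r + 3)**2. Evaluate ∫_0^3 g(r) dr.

936

Let u = 2*r + 3, so du = 2 dr. When r = 0, u = 3; when r = 3, u = 9.
The integral becomes 4·∫ u**2 du from 3 to 9, with antiderivative 4*u**3/3.
Back in r: F(r) = 4*(2*r + 3)**3/3.
Then F(3) - F(0) = (972) - (36) = 936.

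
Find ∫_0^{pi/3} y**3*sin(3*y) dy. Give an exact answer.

pi*(-6 + pi**2)/81

Integrate by parts 3 times (u = y^3, dv = sin(3*y) dy).
An antiderivative is F(y) = -y**3*cos(3*y)/3 + y**2*sin(3*y)/3 + 2*y*cos(3*y)/9 - 2*sin(3*y)/27.
Then F(pi/3) - F(0) = (pi*(-6 + pi**2)/81) - (0) = pi*(-6 + pi**2)/81.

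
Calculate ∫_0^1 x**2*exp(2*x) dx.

-1/4 + exp(2)/4

Integrate by parts twice (u = x^2, dv = exp(2*x) dx).
An antiderivative is F(x) = (2*x**2 - 2*x + 1)*exp(2*x)/4.
Then F(1) - F(0) = (exp(2)/4) - (1/4) = -1/4 + exp(2)/4.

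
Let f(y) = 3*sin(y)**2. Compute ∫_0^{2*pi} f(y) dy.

Use the identity sin^2(y) = (1 - cos(2*y))/2.
An antiderivative is F(y) = 3*y/2 - 3*sin(2*y)/4.
Then F(2*pi) - F(0) = (3*pi) - (0) = 3*pi.

3*pi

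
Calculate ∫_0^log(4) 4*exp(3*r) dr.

Let u = exp(r), so du = exp(r) dr. When r = 0, u = 1; when r = log(4), u = 4.
The integral becomes 4·∫ u**2 du from 1 to 4, with antiderivative 4*u**3/3.
Back in r: F(r) = 4*exp(3*r)/3.
Then F(log(4)) - F(0) = (256/3) - (4/3) = 84.

84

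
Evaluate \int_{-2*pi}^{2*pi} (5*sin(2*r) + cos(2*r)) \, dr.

An antiderivative is F(r) = sin(2*r)/2 - 5*cos(2*r)/2.
Then F(2*pi) - F(-2*pi) = (-5/2) - (-5/2) = 0.

0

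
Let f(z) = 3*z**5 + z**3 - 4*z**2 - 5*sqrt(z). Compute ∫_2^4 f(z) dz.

20*sqrt(2)/3 + 5924/3

By the power rule, an antiderivative is F(z) = z**6/2 + z**4/4 - 10*z**(3/2)/3 - 4*z**3/3.
Then F(4) - F(2) = (2000) - (76/3 - 20*sqrt(2)/3) = 20*sqrt(2)/3 + 5924/3.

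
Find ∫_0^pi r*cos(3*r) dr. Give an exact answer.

-2/9

Integrate by parts once (u = r, dv = cos(3*r) dr).
An antiderivative is F(r) = r*sin(3*r)/3 + cos(3*r)/9.
Then F(pi) - F(0) = (-1/9) - (1/9) = -2/9.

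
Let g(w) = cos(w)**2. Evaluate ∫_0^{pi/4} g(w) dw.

1/4 + pi/8

Use the identity cos^2(w) = (1 + cos(2*w))/2.
An antiderivative is F(w) = w/2 + sin(2*w)/4.
Then F(pi/4) - F(0) = (1/4 + pi/8) - (0) = 1/4 + pi/8.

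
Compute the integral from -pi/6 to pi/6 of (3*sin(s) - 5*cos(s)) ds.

-5

An antiderivative is F(s) = -5*sin(s) - 3*cos(s).
Then F(pi/6) - F(-pi/6) = (-3*sqrt(3)/2 - 5/2) - (5/2 - 3*sqrt(3)/2) = -5.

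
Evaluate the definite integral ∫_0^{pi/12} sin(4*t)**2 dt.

-sqrt(3)/32 + pi/24

Use the identity sin^2(4*t) = (1 - cos(8*t))/2.
An antiderivative is F(t) = t/2 - sin(8*t)/16.
Then F(pi/12) - F(0) = (-sqrt(3)/32 + pi/24) - (0) = -sqrt(3)/32 + pi/24.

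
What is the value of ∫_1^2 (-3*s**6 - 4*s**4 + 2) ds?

By the power rule, an antiderivative is F(s) = -3*s**7/7 - 4*s**5/5 + 2*s.
Then F(2) - F(1) = (-2676/35) - (27/35) = -2703/35.

-2703/35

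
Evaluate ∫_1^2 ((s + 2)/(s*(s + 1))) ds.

Factor the denominator: s**2 + s = (s + 1)s.
Partial fractions: (s + 2)/(s*(s + 1)) = -1/(s + 1) + 2/s.
An antiderivative is F(s) = 2*log(s) - log(s + 1).
Then F(2) - F(1) = (log(4/3)) - (-log(2)) = log(8/3).

log(8/3)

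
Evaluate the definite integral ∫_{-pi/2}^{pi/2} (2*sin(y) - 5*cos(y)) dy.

An antiderivative is F(y) = -5*sin(y) - 2*cos(y).
Then F(pi/2) - F(-pi/2) = (-5) - (5) = -10.

-10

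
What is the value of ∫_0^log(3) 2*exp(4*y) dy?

Let u = exp(y), so du = exp(y) dy. When y = 0, u = 1; when y = log(3), u = 3.
The integral becomes 2·∫ u**3 du from 1 to 3, with antiderivative u**4/2.
Back in y: F(y) = exp(4*y)/2.
Then F(log(3)) - F(0) = (81/2) - (1/2) = 40.

40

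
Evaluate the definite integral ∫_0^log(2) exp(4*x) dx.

15/4

Let u = exp(x), so du = exp(x) dx. When x = 0, u = 1; when x = log(2), u = 2.
The integral becomes ∫ u**3 du from 1 to 2, with antiderivative u**4/4.
Back in x: F(x) = exp(4*x)/4.
Then F(log(2)) - F(0) = (4) - (1/4) = 15/4.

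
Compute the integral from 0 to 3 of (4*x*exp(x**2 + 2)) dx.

-2*(1 - exp(9))*exp(2)

Let u = x**2 + 2, so du = 2*x dx. When x = 0, u = 2; when x = 3, u = 11.
The integral becomes 2·∫ exp(u) du from 2 to 11, with antiderivative 2*exp(u).
Back in x: F(x) = 2*exp(x**2 + 2).
Then F(3) - F(0) = (2*exp(11)) - (2*exp(2)) = -2*(1 - exp(9))*exp(2).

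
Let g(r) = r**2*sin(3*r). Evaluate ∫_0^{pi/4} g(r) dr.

Integrate by parts twice (u = r^2, dv = sin(3*r) dr).
An antiderivative is F(r) = -r**2*cos(3*r)/3 + 2*r*sin(3*r)/9 + 2*cos(3*r)/27.
Then F(pi/4) - F(0) = (sqrt(2)*(-32 + 24*pi + 9*pi**2)/864) - (2/27) = -2/27 - sqrt(2)/27 + sqrt(2)*pi/36 + sqrt(2)*pi**2/96.

-2/27 - sqrt(2)/27 + sqrt(2)*pi/36 + sqrt(2)*pi**2/96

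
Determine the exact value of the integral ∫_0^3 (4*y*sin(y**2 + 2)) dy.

2*cos(2) - 2*cos(11)

Let u = y**2 + 2, so du = 2*y dy. When y = 0, u = 2; when y = 3, u = 11.
The integral becomes 2·∫ sin(u) du from 2 to 11, with antiderivative -2*cos(u).
Back in y: F(y) = -2*cos(y**2 + 2).
Then F(3) - F(0) = (-2*cos(11)) - (-2*cos(2)) = 2*cos(2) - 2*cos(11).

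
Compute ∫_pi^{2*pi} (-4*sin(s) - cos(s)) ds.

8

An antiderivative is F(s) = -sin(s) + 4*cos(s).
Then F(2*pi) - F(pi) = (4) - (-4) = 8.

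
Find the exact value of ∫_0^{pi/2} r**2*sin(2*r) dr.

-1/2 + pi**2/8

Integrate by parts twice (u = r^2, dv = sin(2*r) dr).
An antiderivative is F(r) = -r**2*cos(2*r)/2 + r*sin(2*r)/2 + cos(2*r)/4.
Then F(pi/2) - F(0) = (-1/4 + pi**2/8) - (1/4) = -1/2 + pi**2/8.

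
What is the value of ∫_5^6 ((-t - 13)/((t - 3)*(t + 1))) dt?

Factor the denominator: t**2 - 2*t - 3 = (t + 1)(t - 3).
Partial fractions: (-t - 13)/((t - 3)*(t + 1)) = 3/(t + 1) - 4/(t - 3).
An antiderivative is F(t) = -4*log(t - 3) + 3*log(t + 1).
Then F(6) - F(5) = (-4*log(3) + 3*log(7)) - (log(27/2)) = -7*log(3) + log(2) + 3*log(7).

-7*log(3) + log(2) + 3*log(7)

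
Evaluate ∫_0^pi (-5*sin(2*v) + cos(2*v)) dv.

0

An antiderivative is F(v) = sin(2*v)/2 + 5*cos(2*v)/2.
Then F(pi) - F(0) = (5/2) - (5/2) = 0.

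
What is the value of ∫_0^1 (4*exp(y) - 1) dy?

-5 + 4*E

An antiderivative is F(y) = -y + 4*exp(y).
Then F(1) - F(0) = (-1 + 4*E) - (4) = -5 + 4*E.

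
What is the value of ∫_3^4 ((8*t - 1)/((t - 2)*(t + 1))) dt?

-log(2) + 3*log(5)

Factor the denominator: t**2 - t - 2 = (t + 1)(t - 2).
Partial fractions: (8*t - 1)/((t - 2)*(t + 1)) = 3/(t + 1) + 5/(t - 2).
An antiderivative is F(t) = 5*log(t - 2) + 3*log(t + 1).
Then F(4) - F(3) = (5*log(2) + 3*log(5)) - (log(64)) = -log(2) + 3*log(5).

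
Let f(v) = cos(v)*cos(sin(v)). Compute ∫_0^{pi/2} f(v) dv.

sin(1)

Let u = sin(v), so du = cos(v) dv. When v = 0, u = 0; when v = pi/2, u = 1.
The integral becomes ∫ cos(u) du from 0 to 1, with antiderivative sin(u).
Back in v: F(v) = sin(sin(v)).
Then F(pi/2) - F(0) = (sin(1)) - (0) = sin(1).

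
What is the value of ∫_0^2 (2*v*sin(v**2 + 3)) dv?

cos(3) - cos(7)

Let u = v**2 + 3, so du = 2*v dv. When v = 0, u = 3; when v = 2, u = 7.
The integral becomes ∫ sin(u) du from 3 to 7, with antiderivative -cos(u).
Back in v: F(v) = -cos(v**2 + 3).
Then F(2) - F(0) = (-cos(7)) - (-cos(3)) = cos(3) - cos(7).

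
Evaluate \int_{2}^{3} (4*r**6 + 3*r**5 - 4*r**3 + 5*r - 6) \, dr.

By the power rule, an antiderivative is F(r) = 4*r**7/7 + r**6/2 - r**4 + 5*r**2/2 - 6*r.
Then F(3) - F(2) = (10764/7) - (610/7) = 10154/7.

10154/7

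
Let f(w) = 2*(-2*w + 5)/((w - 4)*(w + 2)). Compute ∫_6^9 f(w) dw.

Factor the denominator: w**2 - 2*w - 8 = (w + 2)(w - 4).
Partial fractions: 2*(-2*w + 5)/((w - 4)*(w + 2)) = -3/(w + 2) - 1/(w - 4).
An antiderivative is F(w) = -log(w - 4) - 3*log(w + 2).
Then F(9) - F(6) = (-3*log(11) - log(5)) - (-10*log(2)) = -3*log(11) - log(5) + 10*log(2).

-3*log(11) - log(5) + 10*log(2)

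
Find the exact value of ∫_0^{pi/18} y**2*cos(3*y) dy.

-1/27 + pi**2/1944 + sqrt(3)*pi/162

Integrate by parts twice (u = y^2, dv = cos(3*y) dy).
An antiderivative is F(y) = y**2*sin(3*y)/3 + 2*y*cos(3*y)/9 - 2*sin(3*y)/27.
Then F(pi/18) - F(0) = (-1/27 + pi**2/1944 + sqrt(3)*pi/162) - (0) = -1/27 + pi**2/1944 + sqrt(3)*pi/162.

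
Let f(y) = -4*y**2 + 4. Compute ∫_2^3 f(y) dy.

By the power rule, an antiderivative is F(y) = -4*y**3/3 + 4*y.
Then F(3) - F(2) = (-24) - (-8/3) = -64/3.

-64/3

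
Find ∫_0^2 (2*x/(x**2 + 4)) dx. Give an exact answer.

Let u = x**2 + 4, so du = 2*x dx. When x = 0, u = 4; when x = 2, u = 8.
The integral becomes ∫ 1/u du from 4 to 8, with antiderivative log(u).
Back in x: F(x) = log(x**2 + 4).
Then F(2) - F(0) = (log(8)) - (log(4)) = log(2).

log(2)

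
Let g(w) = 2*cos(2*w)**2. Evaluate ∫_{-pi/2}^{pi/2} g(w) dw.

pi

Use the identity cos^2(2*w) = (1 + cos(4*w))/2.
An antiderivative is F(w) = w + sin(4*w)/4.
Then F(pi/2) - F(-pi/2) = (pi/2) - (-pi/2) = pi.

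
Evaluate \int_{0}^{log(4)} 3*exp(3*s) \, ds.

Let u = exp(s), so du = exp(s) ds. When s = 0, u = 1; when s = log(4), u = 4.
The integral becomes 3·∫ u**2 du from 1 to 4, with antiderivative u**3.
Back in s: F(s) = exp(3*s).
Then F(log(4)) - F(0) = (64) - (1) = 63.

63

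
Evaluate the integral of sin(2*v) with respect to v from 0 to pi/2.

1

An antiderivative is F(v) = -cos(2*v)/2.
Then F(pi/2) - F(0) = (1/2) - (-1/2) = 1.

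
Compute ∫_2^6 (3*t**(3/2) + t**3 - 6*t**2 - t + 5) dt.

-92 - 24*sqrt(2)/5 + 216*sqrt(6)/5

By the power rule, an antiderivative is F(t) = 6*t**(5/2)/5 + t**4/4 - 2*t**3 - t**2/2 + 5*t.
Then F(6) - F(2) = (-96 + 216*sqrt(6)/5) - (-4 + 24*sqrt(2)/5) = -92 - 24*sqrt(2)/5 + 216*sqrt(6)/5.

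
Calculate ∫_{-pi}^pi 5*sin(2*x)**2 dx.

5*pi

Use the identity sin^2(2*x) = (1 - cos(4*x))/2.
An antiderivative is F(x) = 5*x/2 - 5*sin(4*x)/8.
Then F(pi) - F(-pi) = (5*pi/2) - (-5*pi/2) = 5*pi.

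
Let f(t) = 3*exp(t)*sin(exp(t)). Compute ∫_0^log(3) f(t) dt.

3*cos(1) - 3*cos(3)

Let u = exp(t), so du = exp(t) dt. When t = 0, u = 1; when t = log(3), u = 3.
The integral becomes 3·∫ sin(u) du from 1 to 3, with antiderivative -3*cos(u).
Back in t: F(t) = -3*cos(exp(t)).
Then F(log(3)) - F(0) = (-3*cos(3)) - (-3*cos(1)) = 3*cos(1) - 3*cos(3).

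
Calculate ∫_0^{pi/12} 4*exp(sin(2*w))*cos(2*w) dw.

Let u = sin(2*w), so du = 2*cos(2*w) dw. When w = 0, u = 0; when w = pi/12, u = 1/2.
The integral becomes 2·∫ exp(u) du from 0 to 1/2, with antiderivative 2*exp(u).
Back in w: F(w) = 2*exp(sin(2*w)).
Then F(pi/12) - F(0) = (2*exp(1/2)) - (2) = -2 + 2*exp(1/2).

-2 + 2*exp(1/2)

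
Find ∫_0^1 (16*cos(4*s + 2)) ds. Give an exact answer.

Let u = 4*s + 2, so du = 4 ds. When s = 0, u = 2; when s = 1, u = 6.
The integral becomes 4·∫ cos(u) du from 2 to 6, with antiderivative 4*sin(u).
Back in s: F(s) = 4*sin(4*s + 2).
Then F(1) - F(0) = (4*sin(6)) - (4*sin(2)) = -4*sin(2) + 4*sin(6).

-4*sin(2) + 4*sin(6)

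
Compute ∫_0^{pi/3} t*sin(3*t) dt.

Integrate by parts once (u = t, dv = sin(3*t) dt).
An antiderivative is F(t) = -t*cos(3*t)/3 + sin(3*t)/9.
Then F(pi/3) - F(0) = (pi/9) - (0) = pi/9.

pi/9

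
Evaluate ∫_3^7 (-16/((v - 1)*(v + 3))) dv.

-8*log(3) + 4*log(5)

Factor the denominator: v**2 + 2*v - 3 = (v + 3)(v - 1).
Partial fractions: -16/((v - 1)*(v + 3)) = 4/(v + 3) - 4/(v - 1).
An antiderivative is F(v) = -4*log(v - 1) + 4*log(v + 3).
Then F(7) - F(3) = (-4*log(3) + 4*log(5)) - (log(81)) = -8*log(3) + 4*log(5).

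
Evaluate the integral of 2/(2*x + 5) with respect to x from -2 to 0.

An antiderivative is F(x) = log(2*x + 5).
Then F(0) - F(-2) = (log(5)) - (0) = log(5).

log(5)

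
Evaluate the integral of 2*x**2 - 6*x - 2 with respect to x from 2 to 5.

By the power rule, an antiderivative is F(x) = 2*x**3/3 - 3*x**2 - 2*x.
Then F(5) - F(2) = (-5/3) - (-32/3) = 9.

9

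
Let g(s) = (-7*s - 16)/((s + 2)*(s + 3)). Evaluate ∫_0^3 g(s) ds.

Factor the denominator: s**2 + 5*s + 6 = (s + 3)(s + 2).
Partial fractions: (-7*s - 16)/((s + 2)*(s + 3)) = -5/(s + 3) - 2/(s + 2).
An antiderivative is F(s) = -2*log(s + 2) - 5*log(s + 3).
Then F(3) - F(0) = (-5*log(3) - 5*log(2) - 2*log(5)) - (-5*log(3) - 2*log(2)) = -2*log(5) - 3*log(2).

-2*log(5) - 3*log(2)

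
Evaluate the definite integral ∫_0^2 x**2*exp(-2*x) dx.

Integrate by parts twice (u = x^2, dv = exp(-2*x) dx).
An antiderivative is F(x) = (-2*x**2 - 2*x - 1)*exp(-2*x)/4.
Then F(2) - F(0) = (-13*exp(-4)/4) - (-1/4) = (-13 + exp(4))*exp(-4)/4.

(-13 + exp(4))*exp(-4)/4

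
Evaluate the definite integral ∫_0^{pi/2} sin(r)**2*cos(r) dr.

Let u = sin(r), so du = cos(r) dr. When r = 0, u = 0; when r = pi/2, u = 1.
The integral becomes ∫ u**2 du from 0 to 1, with antiderivative u**3/3.
Back in r: F(r) = sin(r)**3/3.
Then F(pi/2) - F(0) = (1/3) - (0) = 1/3.

1/3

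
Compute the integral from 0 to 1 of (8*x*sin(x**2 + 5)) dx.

-4*cos(6) + 4*cos(5)

Let u = x**2 + 5, so du = 2*x dx. When x = 0, u = 5; when x = 1, u = 6.
The integral becomes 4·∫ sin(u) du from 5 to 6, with antiderivative -4*cos(u).
Back in x: F(x) = -4*cos(x**2 + 5).
Then F(1) - F(0) = (-4*cos(6)) - (-4*cos(5)) = -4*cos(6) + 4*cos(5).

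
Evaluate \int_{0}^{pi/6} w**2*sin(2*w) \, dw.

-1/8 - pi**2/144 + sqrt(3)*pi/24

Integrate by parts twice (u = w^2, dv = sin(2*w) dw).
An antiderivative is F(w) = -w**2*cos(2*w)/2 + w*sin(2*w)/2 + cos(2*w)/4.
Then F(pi/6) - F(0) = (-pi**2/144 + 1/8 + sqrt(3)*pi/24) - (1/4) = -1/8 - pi**2/144 + sqrt(3)*pi/24.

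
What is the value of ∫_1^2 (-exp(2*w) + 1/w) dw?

-exp(4)/2 + log(2) + exp(2)/2

An antiderivative is F(w) = -exp(2*w)/2 + log(w).
Then F(2) - F(1) = (-exp(4)/2 + log(2)) - (-exp(2)/2) = -exp(4)/2 + log(2) + exp(2)/2.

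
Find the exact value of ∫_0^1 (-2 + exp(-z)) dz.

-1 - exp(-1)

An antiderivative is F(z) = -2*z - exp(-z).
Then F(1) - F(0) = (-2 - exp(-1)) - (-1) = -1 - exp(-1).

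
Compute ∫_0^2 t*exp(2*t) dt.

1/4 + 3*exp(4)/4

Integrate by parts once (u = t, dv = exp(2*t) dt).
An antiderivative is F(t) = (2*t - 1)*exp(2*t)/4.
Then F(2) - F(0) = (3*exp(4)/4) - (-1/4) = 1/4 + 3*exp(4)/4.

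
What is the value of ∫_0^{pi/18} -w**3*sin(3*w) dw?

-sqrt(3)*pi/162 - pi**2/1944 + sqrt(3)*pi**3/34992 + 1/27

Integrate by parts 3 times (u = w^3, dv = -sin(3*w) dw).
An antiderivative is F(w) = w**3*cos(3*w)/3 - w**2*sin(3*w)/3 - 2*w*cos(3*w)/9 + 2*sin(3*w)/27.
Then F(pi/18) - F(0) = (-sqrt(3)*pi/162 - pi**2/1944 + sqrt(3)*pi**3/34992 + 1/27) - (0) = -sqrt(3)*pi/162 - pi**2/1944 + sqrt(3)*pi**3/34992 + 1/27.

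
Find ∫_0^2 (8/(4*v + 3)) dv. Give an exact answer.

Let u = 4*v + 3, so du = 4 dv. When v = 0, u = 3; when v = 2, u = 11.
The integral becomes 2·∫ 1/u du from 3 to 11, with antiderivative 2*log(u).
Back in v: F(v) = 2*log(4*v + 3).
Then F(2) - F(0) = (2*log(11)) - (log(9)) = -2*log(3) + 2*log(11).

-2*log(3) + 2*log(11)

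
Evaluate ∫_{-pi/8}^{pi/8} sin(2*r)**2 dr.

Use the identity sin^2(2*r) = (1 - cos(4*r))/2.
An antiderivative is F(r) = r/2 - sin(4*r)/8.
Then F(pi/8) - F(-pi/8) = (-1/8 + pi/16) - (1/8 - pi/16) = -1/4 + pi/8.

-1/4 + pi/8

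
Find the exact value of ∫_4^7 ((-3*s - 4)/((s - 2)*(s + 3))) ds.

Factor the denominator: s**2 + s - 6 = (s + 3)(s - 2).
Partial fractions: (-3*s - 4)/((s - 2)*(s + 3)) = -1/(s + 3) - 2/(s - 2).
An antiderivative is F(s) = -2*log(s - 2) - log(s + 3).
Then F(7) - F(4) = (-3*log(5) - log(2)) - (-log(28)) = -3*log(5) + log(2) + log(7).

-3*log(5) + log(2) + log(7)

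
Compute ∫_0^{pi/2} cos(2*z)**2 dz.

Use the identity cos^2(2*z) = (1 + cos(4*z))/2.
An antiderivative is F(z) = z/2 + sin(4*z)/8.
Then F(pi/2) - F(0) = (pi/4) - (0) = pi/4.

pi/4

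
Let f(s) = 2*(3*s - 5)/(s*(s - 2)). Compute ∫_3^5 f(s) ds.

-4*log(3) + 5*log(5)

Factor the denominator: s**2 - 2*s = s(s - 2).
Partial fractions: 2*(3*s - 5)/(s*(s - 2)) = 5/s + 1/(s - 2).
An antiderivative is F(s) = 5*log(s) + log(s - 2).
Then F(5) - F(3) = (log(3) + 5*log(5)) - (5*log(3)) = -4*log(3) + 5*log(5).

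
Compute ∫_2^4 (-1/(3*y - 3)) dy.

-log(3)/3

An antiderivative is F(y) = -log(3*y - 3)/3.
Then F(4) - F(2) = (-2*log(3)/3) - (-log(3)/3) = -log(3)/3.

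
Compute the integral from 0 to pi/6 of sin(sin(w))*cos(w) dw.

Let u = sin(w), so du = cos(w) dw. When w = 0, u = 0; when w = pi/6, u = 1/2.
The integral becomes ∫ sin(u) du from 0 to 1/2, with antiderivative -cos(u).
Back in w: F(w) = -cos(sin(w)).
Then F(pi/6) - F(0) = (-cos(1/2)) - (-1) = 1 - cos(1/2).

1 - cos(1/2)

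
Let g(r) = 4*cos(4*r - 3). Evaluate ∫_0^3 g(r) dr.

sin(3) + sin(9)

Let u = 4*r - 3, so du = 4 dr. When r = 0, u = -3; when r = 3, u = 9.
The integral becomes ∫ cos(u) du from -3 to 9, with antiderivative sin(u).
Back in r: F(r) = sin(4*r - 3).
Then F(3) - F(0) = (sin(9)) - (-sin(3)) = sin(3) + sin(9).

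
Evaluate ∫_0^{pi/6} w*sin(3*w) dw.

Integrate by parts once (u = w, dv = sin(3*w) dw).
An antiderivative is F(w) = -w*cos(3*w)/3 + sin(3*w)/9.
Then F(pi/6) - F(0) = (1/9) - (0) = 1/9.

1/9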